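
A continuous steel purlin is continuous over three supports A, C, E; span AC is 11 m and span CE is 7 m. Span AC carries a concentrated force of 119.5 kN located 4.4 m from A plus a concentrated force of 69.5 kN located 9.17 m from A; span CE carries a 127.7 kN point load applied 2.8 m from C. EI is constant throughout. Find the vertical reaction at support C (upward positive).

Insert a hinge at C; M_C is the redundant, and each span becomes simply supported.
End slopes at the hinge C, treating each span as simply supported:
  span AC: point load 119.5 at a = 4.4: Pab(L + a)/(6LEI) = 809.7/EI
  span AC: point load 69.5 at a = 9.17: Pab(L + a)/(6LEI) = 356.4/EI
  span CE: point load 127.7 at a = 2.8: Pab(L + b)/(6LEI) = 400.5/EI
  relative rotation θ_0 = (1166 + 400.5)/EI = 1567/EI
A unit hogging moment at C produces rotation L₁/(3EI) + L₂/(3EI) = 6/EI.
Compatibility: M_C·(L₁+L₂)/(3EI) = θ_0, giving M_C = 261.1 kN·m (hogging).
Span AC, ΣM about A with M_C applied at C: R_C^{AC}·11 = 1163 + 261.1, so R_C^{AC} = 129.5 kN and R_A = 189 − 129.5 = 59.53 kN.
Span CE, ΣM about E: R_C^{CE}·7 = 536.3 + 261.1, so R_C^{CE} = 113.9 kN and R_E = 127.7 − 113.9 = 13.78 kN.
R_C = 129.5 + 113.9 = 243.4 kN.

R_C = 243.4 kN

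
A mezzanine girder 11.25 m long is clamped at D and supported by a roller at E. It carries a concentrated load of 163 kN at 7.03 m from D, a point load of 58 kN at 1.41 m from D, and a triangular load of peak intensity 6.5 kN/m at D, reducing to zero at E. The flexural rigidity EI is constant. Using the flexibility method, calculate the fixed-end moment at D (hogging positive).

M_D = 417.4 kN·m

Choose R_E as the redundant. The primary structure is the cantilever fixed at D.
Free-end deflection of the primary structure under the applied loading (downward +):
  point load 163 at a = 7.03: Pa²(3L − a)/(6EI) = 35874/EI
  point load 58 at a = 1.41: Pa²(3L − a)/(6EI) = 621.5/EI
  triangular load, peak 6.5 at the fixed end: w₀L⁴/(30EI) = 3471/EI
  δ_0 = 39966/EI
Tip deflection under a unit load at E: L³/(3EI) = 474.6/EI.
Compatibility at E: δ_0 − R_E·δ_{EE} = 0, so R_E = 39966/474.6 = 84.21 kN.
Moment equilibrium about D: M_D = Σ(load moments about D) − R_E·L = 1365 − 84.21×11.25 = 417.4 kN·m.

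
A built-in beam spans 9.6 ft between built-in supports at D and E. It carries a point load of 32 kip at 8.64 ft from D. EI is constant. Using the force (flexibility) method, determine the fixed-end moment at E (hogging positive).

Take the two fixed-end moments M_D, M_E as redundants; the released structure is the simple span DE.
On the primary (simply-supported) span, the end slopes from the loading are:
  at D: point load 32 at a = 8.64: Pab(L + b)/(6LEI) = 48.66/EI
  at E: point load 32 at a = 8.64: Pab(L + a)/(6LEI) = 84.05/EI
  θ_D0 = 48.66/EI,  θ_E0 = 84.05/EI
Flexibility coefficients: a unit moment at one end gives L/(3EI) there and L/(6EI) at the far end, so f₁₁ = f₂₂ = 3.2/EI and f₁₂ = f₂₁ = 1.6/EI.
Compatibility — zero rotation at each built-in end:
  3.2 M_D + 1.6 M_E = 48.66
  1.6 M_D + 3.2 M_E = 84.05
Solving the pair gives M_D = 2.765 kip·ft and M_E = 24.88 kip·ft (hogging).

M_E = 24.88 kip·ft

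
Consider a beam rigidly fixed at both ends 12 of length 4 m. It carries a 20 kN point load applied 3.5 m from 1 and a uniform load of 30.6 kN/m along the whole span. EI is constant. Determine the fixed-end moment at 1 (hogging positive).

M_1 = 41.89 kN·m

Take the two fixed-end moments M_1, M_2 as redundants; the released structure is the simple span 12.
On the primary (simply-supported) span, the end slopes from the loading are:
  at 1: point load 20 at a = 3.5: Pab(L + b)/(6LEI) = 6.562/EI
  at 2: point load 20 at a = 3.5: Pab(L + a)/(6LEI) = 10.94/EI
  at 1: UDL 30.6: wL³/(24EI) = 81.6/EI
  at 2: UDL 30.6: wL³/(24EI) = 81.6/EI
  θ_10 = 88.16/EI,  θ_20 = 92.54/EI
Flexibility coefficients: a unit moment at one end gives L/(3EI) there and L/(6EI) at the far end, so f₁₁ = f₂₂ = 1.333/EI and f₁₂ = f₂₁ = 0.6667/EI.
Compatibility — zero rotation at each built-in end:
  1.333 M_1 + 0.6667 M_2 = 88.16
  0.6667 M_1 + 1.333 M_2 = 92.54
Solving the pair gives M_1 = 41.89 kN·m and M_2 = 48.46 kN·m (hogging).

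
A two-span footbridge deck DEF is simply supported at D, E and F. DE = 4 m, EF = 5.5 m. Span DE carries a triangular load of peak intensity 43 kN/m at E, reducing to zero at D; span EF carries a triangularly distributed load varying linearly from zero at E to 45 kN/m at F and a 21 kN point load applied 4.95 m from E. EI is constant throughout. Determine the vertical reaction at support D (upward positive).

Take M_E as the redundant. Released structure: two simple spans DE and EF with a hinge at E.
Rotations at E on the released spans (each span's end-slope, ×1/EI):
  span DE: triangular load, peak 43: w₀L³/(45EI) = 61.16/EI
  span EF: triangular load, peak 45: 7w₀L³/(360EI) = 145.6/EI
  span EF: point load 21 at a = 4.95: Pab(L + b)/(6LEI) = 10.48/EI
  relative rotation θ_0 = (61.16 + 156.1)/EI = 217.2/EI
A unit hogging moment at E produces rotation L₁/(3EI) + L₂/(3EI) = 3.167/EI.
Compatibility: M_E·(L₁+L₂)/(3EI) = θ_0, giving M_E = 68.59 kN·m (hogging).
Span DE, ΣM about D with M_E applied at E: R_E^{DE}·4 = 229.3 + 68.59, so R_E^{DE} = 74.48 kN and R_D = 86 − 74.48 = 11.52 kN.

R_D = 11.52 kN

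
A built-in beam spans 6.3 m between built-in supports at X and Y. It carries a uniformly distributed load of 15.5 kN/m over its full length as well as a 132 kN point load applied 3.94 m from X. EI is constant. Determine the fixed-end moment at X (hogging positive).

M_X = 124.2 kN·m

Take the two fixed-end moments M_X, M_Y as redundants; the released structure is the simple span XY.
On the primary (simply-supported) span, the end slopes from the loading are:
  at X: UDL 15.5: wL³/(24EI) = 161.5/EI
  at Y: UDL 15.5: wL³/(24EI) = 161.5/EI
  at X: point load 132 at a = 3.94: Pab(L + b)/(6LEI) = 281.2/EI
  at Y: point load 132 at a = 3.94: Pab(L + a)/(6LEI) = 332.5/EI
  θ_X0 = 442.7/EI,  θ_Y0 = 494/EI
Flexibility coefficients: a unit moment at one end gives L/(3EI) there and L/(6EI) at the far end, so f₁₁ = f₂₂ = 2.1/EI and f₁₂ = f₂₁ = 1.05/EI.
Compatibility — zero rotation at each built-in end:
  2.1 M_X + 1.05 M_Y = 442.7
  1.05 M_X + 2.1 M_Y = 494
Solving the pair gives M_X = 124.2 kN·m and M_Y = 173.1 kN·m (hogging).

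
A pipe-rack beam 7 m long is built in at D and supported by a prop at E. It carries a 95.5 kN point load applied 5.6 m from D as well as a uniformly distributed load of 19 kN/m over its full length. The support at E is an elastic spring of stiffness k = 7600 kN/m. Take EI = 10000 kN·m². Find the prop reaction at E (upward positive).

R_E = 115.8 kN

Remove the prop at E; the released (primary) structure is a cantilever built in at D.
Primary-structure tip deflection at E by superposition:
  point load 95.5 at a = 5.6: Pa²(3L − a)/(6EI) = 7687/EI
  UDL 19: wL⁴/(8EI) = 5702/EI
  δ_0 = 13389/EI
Flexibility coefficient — unit upward force at E: δ_{EE} = L³/(3EI) = 114.3/EI.
With EI = 10000 kN·m²: δ_0 = 1.3389 m and δ_{EE} = 0.011433 m/kN.
Compatibility — the spring shortens by R_E/k under the reaction it provides: δ_0 − R_E·δ_{EE} = R_E/k. With 1/k = 0.000132 m/kN, R_E = δ_0 / (δ_{EE} + 1/k) = 1.3389 / (0.011433 + 0.000132) = 115.8 kN.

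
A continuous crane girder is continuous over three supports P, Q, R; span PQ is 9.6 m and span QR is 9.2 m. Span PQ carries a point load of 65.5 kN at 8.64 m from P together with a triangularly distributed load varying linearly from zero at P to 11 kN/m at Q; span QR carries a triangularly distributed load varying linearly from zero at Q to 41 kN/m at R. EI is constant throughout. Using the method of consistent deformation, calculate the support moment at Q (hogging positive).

Insert a hinge at Q; M_Q is the redundant, and each span becomes simply supported.
Rotations at Q on the released spans (each span's end-slope, ×1/EI):
  span PQ: point load 65.5 at a = 8.64: Pab(L + a)/(6LEI) = 172/EI
  span PQ: triangular load, peak 11: w₀L³/(45EI) = 216.3/EI
  span QR: triangular load, peak 41: 7w₀L³/(360EI) = 620.8/EI
  relative rotation θ_0 = (388.3 + 620.8)/EI = 1009/EI
A unit hogging moment at Q produces rotation L₁/(3EI) + L₂/(3EI) = 6.267/EI.
Slope continuity at Q: θ_0 = M_Q·6.267/EI, so M_Q = 1009/6.267 = 161 kN·m (hogging).

M_Q = 161 kN·m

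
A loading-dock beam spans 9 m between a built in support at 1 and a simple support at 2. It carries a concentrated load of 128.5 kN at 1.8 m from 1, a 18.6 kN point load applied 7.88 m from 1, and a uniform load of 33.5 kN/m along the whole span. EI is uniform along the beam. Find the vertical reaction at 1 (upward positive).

Release the roller at 2. Primary structure: cantilever fixed at 1.
Deflection at 2 on the released cantilever, summing each load's contribution:
  point load 128.5 at a = 1.8: Pa²(3L − a)/(6EI) = 1749/EI
  point load 18.6 at a = 7.88: Pa²(3L − a)/(6EI) = 3680/EI
  UDL 33.5: wL⁴/(8EI) = 27474/EI
  δ_0 = 32903/EI
Tip deflection under a unit load at 2: L³/(3EI) = 243/EI.
The prop prevents deflection at 2: R_2 = δ_0/δ_{22} = 32903/243 = 135.4 kN.
Vertical equilibrium: R_1 = ΣP − R_2 = 448.6 − 135.4 = 313.2 kN.

R_1 = 313.2 kN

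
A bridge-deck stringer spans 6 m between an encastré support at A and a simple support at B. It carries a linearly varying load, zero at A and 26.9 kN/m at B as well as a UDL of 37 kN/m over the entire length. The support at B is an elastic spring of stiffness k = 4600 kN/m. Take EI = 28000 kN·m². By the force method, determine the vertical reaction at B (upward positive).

R_B = 117.7 kN

Remove the prop at B; the released (primary) structure is a cantilever built in at A.
Free-end deflection of the primary structure under the applied loading (downward +):
  triangular load, peak 26.9 at the free end: 11w₀L⁴/(120EI) = 3196/EI
  UDL 37: wL⁴/(8EI) = 5994/EI
  δ_0 = 9190/EI
Flexibility coefficient — unit upward force at B: δ_{BB} = L³/(3EI) = 72/EI.
With EI = 28000 kN·m²: δ_0 = 0.3282 m and δ_{BB} = 0.002571 m/kN.
Compatibility — the spring shortens by R_B/k under the reaction it provides: δ_0 − R_B·δ_{BB} = R_B/k. With 1/k = 0.000217 m/kN, R_B = δ_0 / (δ_{BB} + 1/k) = 0.3282 / (0.002571 + 0.000217) = 117.7 kN.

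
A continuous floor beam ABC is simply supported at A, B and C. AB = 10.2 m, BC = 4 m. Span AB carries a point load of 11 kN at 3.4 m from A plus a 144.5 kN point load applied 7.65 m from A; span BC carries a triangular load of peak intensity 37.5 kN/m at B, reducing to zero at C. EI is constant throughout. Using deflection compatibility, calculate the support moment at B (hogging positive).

Insert a hinge at B; M_B is the redundant, and each span becomes simply supported.
Rotations at B on the released spans (each span's end-slope, ×1/EI):
  span AB: point load 11 at a = 3.4: Pab(L + a)/(6LEI) = 56.52/EI
  span AB: point load 144.5 at a = 7.65: Pab(L + a)/(6LEI) = 822.2/EI
  span BC: triangular load, peak 37.5: w₀L³/(45EI) = 53.33/EI
  relative rotation θ_0 = (878.7 + 53.33)/EI = 932/EI
A unit hogging moment at B produces rotation L₁/(3EI) + L₂/(3EI) = 4.733/EI.
Slope continuity at B: θ_0 = M_B·4.733/EI, so M_B = 932/4.733 = 196.9 kN·m (hogging).

M_B = 196.9 kN·m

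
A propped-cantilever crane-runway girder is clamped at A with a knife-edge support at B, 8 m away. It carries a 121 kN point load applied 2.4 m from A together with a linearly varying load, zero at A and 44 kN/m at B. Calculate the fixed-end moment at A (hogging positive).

Choose R_B as the redundant. The primary structure is the cantilever fixed at A.
Downward deflection at the released point B due to the loads:
  point load 121 at a = 2.4: Pa²(3L − a)/(6EI) = 2509/EI
  triangular load, peak 44 at the free end: 11w₀L⁴/(120EI) = 16521/EI
  δ_0 = 19030/EI
Tip deflection under a unit load at B: L³/(3EI) = 170.7/EI.
The prop prevents deflection at B: R_B = δ_0/δ_{BB} = 19030/170.7 = 111.5 kN.
Moment equilibrium about A: M_A = Σ(load moments about A) − R_B·L = 1229 − 111.5×8 = 337.1 kN·m.

M_A = 337.1 kN·m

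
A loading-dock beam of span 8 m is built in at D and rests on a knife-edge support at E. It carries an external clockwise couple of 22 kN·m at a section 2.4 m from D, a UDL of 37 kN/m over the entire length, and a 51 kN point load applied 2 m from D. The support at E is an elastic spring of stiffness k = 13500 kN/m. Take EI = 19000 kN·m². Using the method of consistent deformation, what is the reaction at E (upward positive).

R_E = 116.5 kN

Choose R_E as the redundant. The primary structure is the cantilever fixed at D.
Free-end deflection of the primary structure under the applied loading (downward +):
  clockwise couple 22 at a = 2.4: M₀a(2L − a)/(2EI) = 359/EI
  UDL 37: wL⁴/(8EI) = 18944/EI
  point load 51 at a = 2: Pa²(3L − a)/(6EI) = 748/EI
  δ_0 = 20051/EI
Tip deflection under a unit load at E: L³/(3EI) = 170.7/EI.
With EI = 19000 kN·m²: δ_0 = 1.0553 m and δ_{EE} = 0.008982 m/kN.
Compatibility — the spring shortens by R_E/k under the reaction it provides: δ_0 − R_E·δ_{EE} = R_E/k. With 1/k = 0.000074 m/kN, R_E = δ_0 / (δ_{EE} + 1/k) = 1.0553 / (0.008982 + 0.000074) = 116.5 kN.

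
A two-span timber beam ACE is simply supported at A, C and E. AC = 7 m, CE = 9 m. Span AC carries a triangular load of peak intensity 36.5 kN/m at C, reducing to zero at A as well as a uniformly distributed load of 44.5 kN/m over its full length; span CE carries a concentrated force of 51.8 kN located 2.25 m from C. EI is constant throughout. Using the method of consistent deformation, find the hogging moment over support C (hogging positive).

Take M_C as the redundant. Released structure: two simple spans AC and CE with a hinge at C.
Rotations at C on the released spans (each span's end-slope, ×1/EI):
  span AC: triangular load, peak 36.5: w₀L³/(45EI) = 278.2/EI
  span AC: UDL 44.5: wL³/(24EI) = 636/EI
  span CE: point load 51.8 at a = 2.25: Pab(L + b)/(6LEI) = 229.5/EI
  relative rotation θ_0 = (914.2 + 229.5)/EI = 1144/EI
A unit hogging moment at C produces rotation L₁/(3EI) + L₂/(3EI) = 5.333/EI.
Slope continuity at C: θ_0 = M_C·5.333/EI, so M_C = 1144/5.333 = 214.4 kN·m (hogging).

M_C = 214.4 kN·m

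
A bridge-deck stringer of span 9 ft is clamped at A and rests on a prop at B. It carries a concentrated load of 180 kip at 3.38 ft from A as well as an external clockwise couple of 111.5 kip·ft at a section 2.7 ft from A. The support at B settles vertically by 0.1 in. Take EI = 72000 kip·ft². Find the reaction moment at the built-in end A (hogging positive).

M_A = 357 kip·ft

Choose R_B as the redundant. The primary structure is the cantilever fixed at A.
Downward deflection at the released point B due to the loads:
  point load 180 at a = 3.38: Pa²(3L − a)/(6EI) = 8095/EI
  clockwise couple 111.5 at a = 2.7: M₀a(2L − a)/(2EI) = 2303/EI
  δ_0 = 10398/EI
Tip deflection under a unit load at B: L³/(3EI) = 243/EI.
With EI = 72000 kip·ft²: δ_0 = 0.14442 ft and δ_{BB} = 0.003375 ft/kip.
Compatibility — the beam at B must follow the support down by 0.008333 ft: δ_0 − R_B·δ_{BB} = 0.008333, so R_B = (0.14442 − 0.008333)/0.003375 = 40.32 kip.
Moment equilibrium about A: M_A = Σ(load moments about A) − R_B·L = 719.9 − 40.32×9 = 357 kip·ft.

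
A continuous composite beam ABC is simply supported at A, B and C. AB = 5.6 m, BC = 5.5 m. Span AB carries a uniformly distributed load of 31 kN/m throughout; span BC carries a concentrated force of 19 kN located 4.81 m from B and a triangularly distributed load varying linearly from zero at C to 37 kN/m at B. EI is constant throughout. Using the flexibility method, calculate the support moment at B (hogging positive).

Take M_B as the redundant. Released structure: two simple spans AB and BC with a hinge at B.
Rotations at B on the released spans (each span's end-slope, ×1/EI):
  span AB: UDL 31: wL³/(24EI) = 226.8/EI
  span BC: point load 19 at a = 4.81: Pab(L + b)/(6LEI) = 11.83/EI
  span BC: triangular load, peak 37: w₀L³/(45EI) = 136.8/EI
  relative rotation θ_0 = (226.8 + 148.6)/EI = 375.5/EI
A unit hogging moment at B produces rotation L₁/(3EI) + L₂/(3EI) = 3.7/EI.
Slope continuity at B: θ_0 = M_B·3.7/EI, so M_B = 375.5/3.7 = 101.5 kN·m (hogging).

M_B = 101.5 kN·m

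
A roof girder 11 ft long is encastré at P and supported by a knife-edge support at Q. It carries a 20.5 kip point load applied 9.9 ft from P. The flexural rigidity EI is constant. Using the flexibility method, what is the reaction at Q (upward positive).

R_Q = 17.44 kip

Take the reaction at Q as the redundant and release it; the primary structure is a cantilever fixed at P.
Primary-structure tip deflection at Q by superposition:
  point load 20.5 at a = 9.9: Pa²(3L − a)/(6EI) = 7735/EI
Tip deflection under a unit load at Q: L³/(3EI) = 443.7/EI.
The prop prevents deflection at Q: R_Q = δ_0/δ_{QQ} = 7735/443.7 = 17.44 kip.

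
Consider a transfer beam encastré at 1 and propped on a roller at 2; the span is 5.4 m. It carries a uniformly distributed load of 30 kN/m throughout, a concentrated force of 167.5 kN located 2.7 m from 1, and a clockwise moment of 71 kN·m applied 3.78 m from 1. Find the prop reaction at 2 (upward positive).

Release the roller at 2. Primary structure: cantilever fixed at 1.
Downward deflection at the released point 2 due to the loads:
  UDL 30: wL⁴/(8EI) = 3189/EI
  point load 167.5 at a = 2.7: Pa²(3L − a)/(6EI) = 2747/EI
  clockwise couple 71 at a = 3.78: M₀a(2L − a)/(2EI) = 942/EI
  δ_0 = 6878/EI
Flexibility coefficient — unit upward force at 2: δ_{22} = L³/(3EI) = 52.49/EI.
The prop prevents deflection at 2: R_2 = δ_0/δ_{22} = 6878/52.49 = 131 kN.

R_2 = 131 kN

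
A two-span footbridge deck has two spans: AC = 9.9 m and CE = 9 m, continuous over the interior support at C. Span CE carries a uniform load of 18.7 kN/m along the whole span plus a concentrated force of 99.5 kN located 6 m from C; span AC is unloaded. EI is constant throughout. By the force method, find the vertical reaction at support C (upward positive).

R_C = 149.8 kN

Insert a hinge at C; M_C is the redundant, and each span becomes simply supported.
Discontinuity in slope at C on the released structure — sum the simple-span end rotations:
  span CE: UDL 18.7: wL³/(24EI) = 568/EI
  span CE: point load 99.5 at a = 6: Pab(L + b)/(6LEI) = 398/EI
  relative rotation θ_0 = (0 + 966)/EI = 966/EI
A unit hogging moment at C produces rotation L₁/(3EI) + L₂/(3EI) = 6.3/EI.
Slope continuity at C: θ_0 = M_C·6.3/EI, so M_C = 966/6.3 = 153.3 kN·m (hogging).
Span AC, ΣM about A with M_C applied at C: R_C^{AC}·9.9 = 0 + 153.3, so R_C^{AC} = 15.49 kN and R_A = 0 − 15.49 = -15.49 kN.
Span CE, ΣM about E: R_C^{CE}·9 = 1056 + 153.3, so R_C^{CE} = 134.4 kN and R_E = 267.8 − 134.4 = 133.4 kN.
R_C = 15.49 + 134.4 = 149.8 kN.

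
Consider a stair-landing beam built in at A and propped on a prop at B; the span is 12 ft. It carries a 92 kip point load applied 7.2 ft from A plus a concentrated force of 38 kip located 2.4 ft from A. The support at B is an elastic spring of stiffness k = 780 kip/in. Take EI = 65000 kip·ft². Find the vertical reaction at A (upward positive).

R_A = 88.63 kip

Release the roller at B. Primary structure: cantilever fixed at A.
Downward deflection at the released point B due to the loads:
  point load 92 at a = 7.2: Pa²(3L − a)/(6EI) = 22893/EI
  point load 38 at a = 2.4: Pa²(3L − a)/(6EI) = 1226/EI
  δ_0 = 24118/EI
Flexibility coefficient — unit upward force at B: δ_{BB} = L³/(3EI) = 576/EI.
With EI = 65000 kip·ft²: δ_0 = 0.37105 ft and δ_{BB} = 0.008862 ft/kip.
Compatibility — the spring shortens by R_B/k under the reaction it provides: δ_0 − R_B·δ_{BB} = R_B/k. With 1/k = 1/(780×12) ft/kip = 0.000107 ft/kip, R_B = δ_0 / (δ_{BB} + 1/k) = 0.37105 / (0.008862 + 0.000107) = 41.37 kip.
Vertical equilibrium: R_A = ΣP − R_B = 130 − 41.37 = 88.63 kip.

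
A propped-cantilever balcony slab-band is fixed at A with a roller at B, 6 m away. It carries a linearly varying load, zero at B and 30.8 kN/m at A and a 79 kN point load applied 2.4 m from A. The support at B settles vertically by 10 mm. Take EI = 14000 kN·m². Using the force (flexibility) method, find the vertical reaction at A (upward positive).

Choose R_B as the redundant. The primary structure is the cantilever fixed at A.
Downward deflection at the released point B due to the loads:
  triangular load, peak 30.8 at the fixed end: w₀L⁴/(30EI) = 1331/EI
  point load 79 at a = 2.4: Pa²(3L − a)/(6EI) = 1183/EI
  δ_0 = 2514/EI
Tip deflection under a unit load at B: L³/(3EI) = 72/EI.
With EI = 14000 kN·m²: δ_0 = 0.17955 m and δ_{BB} = 0.005143 m/kN.
Compatibility — the beam at B must follow the support down by 0.01 m: δ_0 − R_B·δ_{BB} = 0.01, so R_B = (0.17955 − 0.01)/0.005143 = 32.97 kN.
Vertical equilibrium: R_A = ΣP − R_B = 171.4 − 32.97 = 138.4 kN.

R_A = 138.4 kN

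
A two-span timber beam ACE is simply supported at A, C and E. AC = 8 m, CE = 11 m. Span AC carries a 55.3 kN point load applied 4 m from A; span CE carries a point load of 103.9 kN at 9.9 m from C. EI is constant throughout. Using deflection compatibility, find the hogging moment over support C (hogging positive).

Insert a hinge at C; M_C is the redundant, and each span becomes simply supported.
Rotations at C on the released spans (each span's end-slope, ×1/EI):
  span AC: point load 55.3 at a = 4: Pab(L + a)/(6LEI) = 221.2/EI
  span CE: point load 103.9 at a = 9.9: Pab(L + b)/(6LEI) = 207.4/EI
  relative rotation θ_0 = (221.2 + 207.4)/EI = 428.6/EI
A unit hogging moment at C produces rotation L₁/(3EI) + L₂/(3EI) = 6.333/EI.
Slope continuity at C: θ_0 = M_C·6.333/EI, so M_C = 428.6/6.333 = 67.68 kN·m (hogging).

M_C = 67.68 kN·m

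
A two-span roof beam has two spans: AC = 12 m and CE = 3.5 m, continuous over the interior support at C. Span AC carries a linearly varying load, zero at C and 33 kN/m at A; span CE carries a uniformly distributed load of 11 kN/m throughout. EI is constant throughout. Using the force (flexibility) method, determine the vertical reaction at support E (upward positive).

Release continuity at C by inserting a hinge; the redundant is the internal moment M_C. The primary structure is two simply-supported spans AC and CE.
End slopes at the hinge C, treating each span as simply supported:
  span AC: triangular load, peak 33: 7w₀L³/(360EI) = 1109/EI
  span CE: UDL 11: wL³/(24EI) = 19.65/EI
  relative rotation θ_0 = (1109 + 19.65)/EI = 1128/EI
A unit hogging moment at C produces rotation L₁/(3EI) + L₂/(3EI) = 5.167/EI.
Compatibility: M_C·(L₁+L₂)/(3EI) = θ_0, giving M_C = 218.4 kN·m (hogging).
Span CE, ΣM about E: R_C^{CE}·3.5 = 67.38 + 218.4, so R_C^{CE} = 81.65 kN and R_E = 38.5 − 81.65 = -43.15 kN.

R_E = -43.15 kN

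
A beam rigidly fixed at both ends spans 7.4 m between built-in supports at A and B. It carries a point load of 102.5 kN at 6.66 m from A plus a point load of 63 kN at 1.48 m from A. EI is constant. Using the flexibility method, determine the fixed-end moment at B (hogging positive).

Take the two fixed-end moments M_A, M_B as redundants; the released structure is the simple span AB.
End rotations of the released simple span under the applied load (×1/EI):
  at A: point load 102.5 at a = 6.66: Pab(L + b)/(6LEI) = 92.61/EI
  at B: point load 102.5 at a = 6.66: Pab(L + a)/(6LEI) = 160/EI
  at A: point load 63 at a = 1.48: Pab(L + b)/(6LEI) = 165.6/EI
  at B: point load 63 at a = 1.48: Pab(L + a)/(6LEI) = 110.4/EI
  θ_A0 = 258.2/EI,  θ_B0 = 270.4/EI
Flexibility coefficients: a unit moment at one end gives L/(3EI) there and L/(6EI) at the far end, so f₁₁ = f₂₂ = 2.467/EI and f₁₂ = f₂₁ = 1.233/EI.
Compatibility — zero rotation at each built-in end:
  2.467 M_A + 1.233 M_B = 258.2
  1.233 M_A + 2.467 M_B = 270.4
Solving the pair gives M_A = 66.5 kN·m and M_B = 76.36 kN·m (hogging).

M_B = 76.36 kN·m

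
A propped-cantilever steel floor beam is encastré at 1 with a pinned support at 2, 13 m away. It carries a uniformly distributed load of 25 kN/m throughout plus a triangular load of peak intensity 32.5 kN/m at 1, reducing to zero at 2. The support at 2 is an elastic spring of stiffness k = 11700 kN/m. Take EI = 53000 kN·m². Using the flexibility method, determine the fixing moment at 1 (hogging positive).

Remove the prop at 2; the released (primary) structure is a cantilever built in at 1.
Free-end deflection of the primary structure under the applied loading (downward +):
  UDL 25: wL⁴/(8EI) = 89253/EI
  triangular load, peak 32.5 at the fixed end: w₀L⁴/(30EI) = 30941/EI
  δ_0 = 120194/EI
Tip deflection under a unit load at 2: L³/(3EI) = 732.3/EI.
With EI = 53000 kN·m²: δ_0 = 2.2678 m and δ_{22} = 0.013818 m/kN.
Compatibility — the spring shortens by R_2/k under the reaction it provides: δ_0 − R_2·δ_{22} = R_2/k. With 1/k = 0.000085 m/kN, R_2 = δ_0 / (δ_{22} + 1/k) = 2.2678 / (0.013818 + 0.000085) = 163.1 kN.
Moment equilibrium about 1: M_1 = Σ(load moments about 1) − R_2·L = 3028 − 163.1×13 = 907.4 kN·m.

M_1 = 907.4 kN·m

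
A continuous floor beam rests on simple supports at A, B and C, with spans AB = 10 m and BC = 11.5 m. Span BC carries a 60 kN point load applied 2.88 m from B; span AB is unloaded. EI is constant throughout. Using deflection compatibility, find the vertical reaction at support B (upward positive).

Insert a hinge at B; M_B is the redundant, and each span becomes simply supported.
Rotations at B on the released spans (each span's end-slope, ×1/EI):
  span BC: point load 60 at a = 2.88: Pab(L + b)/(6LEI) = 434.3/EI
  relative rotation θ_0 = (0 + 434.3)/EI = 434.3/EI
A unit hogging moment at B produces rotation L₁/(3EI) + L₂/(3EI) = 7.167/EI.
Slope continuity at B: θ_0 = M_B·7.167/EI, so M_B = 434.3/7.167 = 60.61 kN·m (hogging).
Span AB, ΣM about A with M_B applied at B: R_B^{AB}·10 = 0 + 60.61, so R_B^{AB} = 6.061 kN and R_A = 0 − 6.061 = -6.061 kN.
Span BC, ΣM about C: R_B^{BC}·11.5 = 517.2 + 60.61, so R_B^{BC} = 50.24 kN and R_C = 60 − 50.24 = 9.756 kN.
R_B = 6.061 + 50.24 = 56.3 kN.

R_B = 56.3 kN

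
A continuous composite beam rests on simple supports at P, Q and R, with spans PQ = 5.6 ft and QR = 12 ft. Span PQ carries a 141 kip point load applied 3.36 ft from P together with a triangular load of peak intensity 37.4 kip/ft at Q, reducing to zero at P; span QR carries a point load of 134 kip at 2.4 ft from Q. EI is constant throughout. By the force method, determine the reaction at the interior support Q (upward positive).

Insert a hinge at Q; M_Q is the redundant, and each span becomes simply supported.
End slopes at the hinge Q, treating each span as simply supported:
  span PQ: point load 141 at a = 3.36: Pab(L + a)/(6LEI) = 283/EI
  span PQ: triangular load, peak 37.4: w₀L³/(45EI) = 146/EI
  span QR: point load 134 at a = 2.4: Pab(L + b)/(6LEI) = 926.2/EI
  relative rotation θ_0 = (428.9 + 926.2)/EI = 1355/EI
A unit hogging moment at Q produces rotation L₁/(3EI) + L₂/(3EI) = 5.867/EI.
Slope continuity at Q: θ_0 = M_Q·5.867/EI, so M_Q = 1355/5.867 = 231 kip·ft (hogging).
Span PQ, ΣM about P with M_Q applied at Q: R_Q^{PQ}·5.6 = 864.7 + 231, so R_Q^{PQ} = 195.7 kip and R_P = 245.7 − 195.7 = 50.06 kip.
Span QR, ΣM about R: R_Q^{QR}·12 = 1286 + 231, so R_Q^{QR} = 126.4 kip and R_R = 134 − 126.4 = 7.551 kip.
R_Q = 195.7 + 126.4 = 322.1 kip.

R_Q = 322.1 kip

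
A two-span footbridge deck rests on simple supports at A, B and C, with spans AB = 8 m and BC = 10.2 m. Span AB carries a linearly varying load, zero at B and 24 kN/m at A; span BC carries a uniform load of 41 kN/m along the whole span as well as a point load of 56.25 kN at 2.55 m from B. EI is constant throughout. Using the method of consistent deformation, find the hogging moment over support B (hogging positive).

M_B = 391 kN·m

Take M_B as the redundant. Released structure: two simple spans AB and BC with a hinge at B.
Discontinuity in slope at B on the released structure — sum the simple-span end rotations:
  span AB: triangular load, peak 24: 7w₀L³/(360EI) = 238.9/EI
  span BC: UDL 41: wL³/(24EI) = 1813/EI
  span BC: point load 56.25 at a = 2.55: Pab(L + b)/(6LEI) = 320/EI
  relative rotation θ_0 = (238.9 + 2133)/EI = 2372/EI
A unit hogging moment at B produces rotation L₁/(3EI) + L₂/(3EI) = 6.067/EI.
Compatibility: M_B·(L₁+L₂)/(3EI) = θ_0, giving M_B = 391 kN·m (hogging).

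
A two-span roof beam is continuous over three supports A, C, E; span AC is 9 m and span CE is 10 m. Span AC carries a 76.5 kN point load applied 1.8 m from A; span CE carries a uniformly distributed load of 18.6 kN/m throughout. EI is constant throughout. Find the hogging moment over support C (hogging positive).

M_C = 153.7 kN·m

Insert a hinge at C; M_C is the redundant, and each span becomes simply supported.
Rotations at C on the released spans (each span's end-slope, ×1/EI):
  span AC: point load 76.5 at a = 1.8: Pab(L + a)/(6LEI) = 198.3/EI
  span CE: UDL 18.6: wL³/(24EI) = 775/EI
  relative rotation θ_0 = (198.3 + 775)/EI = 973.3/EI
A unit hogging moment at C produces rotation L₁/(3EI) + L₂/(3EI) = 6.333/EI.
Slope continuity at C: θ_0 = M_C·6.333/EI, so M_C = 973.3/6.333 = 153.7 kN·m (hogging).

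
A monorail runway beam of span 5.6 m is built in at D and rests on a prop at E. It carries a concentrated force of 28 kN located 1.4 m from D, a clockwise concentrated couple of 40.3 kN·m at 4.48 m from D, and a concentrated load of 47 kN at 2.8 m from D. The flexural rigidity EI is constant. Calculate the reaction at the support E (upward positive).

Choose R_E as the redundant. The primary structure is the cantilever fixed at D.
Primary-structure tip deflection at E by superposition:
  point load 28 at a = 1.4: Pa²(3L − a)/(6EI) = 140.9/EI
  clockwise couple 40.3 at a = 4.48: M₀a(2L − a)/(2EI) = 606.6/EI
  point load 47 at a = 2.8: Pa²(3L − a)/(6EI) = 859.8/EI
  δ_0 = 1607/EI
Flexibility coefficient — unit upward force at E: δ_{EE} = L³/(3EI) = 58.54/EI.
The prop prevents deflection at E: R_E = δ_0/δ_{EE} = 1607/58.54 = 27.46 kN.

R_E = 27.46 kN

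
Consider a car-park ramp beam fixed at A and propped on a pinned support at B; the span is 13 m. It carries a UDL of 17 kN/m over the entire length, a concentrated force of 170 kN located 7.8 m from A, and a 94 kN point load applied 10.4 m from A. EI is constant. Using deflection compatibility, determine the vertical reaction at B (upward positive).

R_B = 222.5 kN

Release the roller at B. Primary structure: cantilever fixed at A.
Free-end deflection of the primary structure under the applied loading (downward +):
  UDL 17: wL⁴/(8EI) = 60692/EI
  point load 170 at a = 7.8: Pa²(3L − a)/(6EI) = 53783/EI
  point load 94 at a = 10.4: Pa²(3L − a)/(6EI) = 48463/EI
  δ_0 = 162938/EI
Tip deflection under a unit load at B: L³/(3EI) = 732.3/EI.
Compatibility at B: δ_0 − R_B·δ_{BB} = 0, so R_B = 162938/732.3 = 222.5 kN.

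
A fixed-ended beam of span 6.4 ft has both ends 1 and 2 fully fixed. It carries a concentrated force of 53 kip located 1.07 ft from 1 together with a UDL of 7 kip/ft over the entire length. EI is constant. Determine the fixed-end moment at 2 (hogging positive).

M_2 = 31.79 kip·ft

Take the two fixed-end moments M_1, M_2 as redundants; the released structure is the simple span 12.
Simple-span end rotations at 1 and 2 under the given loads:
  at 1: point load 53 at a = 1.07: Pab(L + b)/(6LEI) = 92.33/EI
  at 2: point load 53 at a = 1.07: Pab(L + a)/(6LEI) = 58.8/EI
  at 1: UDL 7: wL³/(24EI) = 76.46/EI
  at 2: UDL 7: wL³/(24EI) = 76.46/EI
  θ_10 = 168.8/EI,  θ_20 = 135.3/EI
Flexibility coefficients: a unit moment at one end gives L/(3EI) there and L/(6EI) at the far end, so f₁₁ = f₂₂ = 2.133/EI and f₁₂ = f₂₁ = 1.067/EI.
Compatibility — zero rotation at each built-in end:
  2.133 M_1 + 1.067 M_2 = 168.8
  1.067 M_1 + 2.133 M_2 = 135.3
Solving the pair gives M_1 = 63.23 kip·ft and M_2 = 31.79 kip·ft (hogging).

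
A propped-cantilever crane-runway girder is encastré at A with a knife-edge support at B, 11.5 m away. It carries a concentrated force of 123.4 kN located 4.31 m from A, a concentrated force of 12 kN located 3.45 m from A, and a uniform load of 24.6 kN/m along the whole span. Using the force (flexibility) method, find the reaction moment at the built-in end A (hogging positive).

Choose R_B as the redundant. The primary structure is the cantilever fixed at A.
Deflection at B on the released cantilever, summing each load's contribution:
  point load 123.4 at a = 4.31: Pa²(3L − a)/(6EI) = 11534/EI
  point load 12 at a = 3.45: Pa²(3L − a)/(6EI) = 739.1/EI
  UDL 24.6: wL⁴/(8EI) = 53782/EI
  δ_0 = 66055/EI
Tip deflection under a unit load at B: L³/(3EI) = 507/EI.
The prop prevents deflection at B: R_B = δ_0/δ_{BB} = 66055/507 = 130.3 kN.
Moment equilibrium about A: M_A = Σ(load moments about A) − R_B·L = 2200 − 130.3×11.5 = 701.5 kN·m.

M_A = 701.5 kN·m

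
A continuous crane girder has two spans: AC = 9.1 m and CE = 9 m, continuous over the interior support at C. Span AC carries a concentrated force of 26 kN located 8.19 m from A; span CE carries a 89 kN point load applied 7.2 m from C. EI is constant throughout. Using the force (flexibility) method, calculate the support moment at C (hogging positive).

Insert a hinge at C; M_C is the redundant, and each span becomes simply supported.
End slopes at the hinge C, treating each span as simply supported:
  span AC: point load 26 at a = 8.19: Pab(L + a)/(6LEI) = 61.36/EI
  span CE: point load 89 at a = 7.2: Pab(L + b)/(6LEI) = 230.7/EI
  relative rotation θ_0 = (61.36 + 230.7)/EI = 292.1/EI
A unit hogging moment at C produces rotation L₁/(3EI) + L₂/(3EI) = 6.033/EI.
Slope continuity at C: θ_0 = M_C·6.033/EI, so M_C = 292.1/6.033 = 48.41 kN·m (hogging).

M_C = 48.41 kN·m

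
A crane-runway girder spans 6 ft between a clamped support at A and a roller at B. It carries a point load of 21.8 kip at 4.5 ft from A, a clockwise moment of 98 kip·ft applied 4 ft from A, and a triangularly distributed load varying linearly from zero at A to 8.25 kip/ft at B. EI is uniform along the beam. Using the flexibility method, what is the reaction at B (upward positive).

Choose R_B as the redundant. The primary structure is the cantilever fixed at A.
Deflection at B on the released cantilever, summing each load's contribution:
  point load 21.8 at a = 4.5: Pa²(3L − a)/(6EI) = 993.3/EI
  clockwise couple 98 at a = 4: M₀a(2L − a)/(2EI) = 1568/EI
  triangular load, peak 8.25 at the free end: 11w₀L⁴/(120EI) = 980.1/EI
  δ_0 = 3541/EI
Tip deflection under a unit load at B: L³/(3EI) = 72/EI.
The prop prevents deflection at B: R_B = δ_0/δ_{BB} = 3541/72 = 49.19 kip.

R_B = 49.19 kip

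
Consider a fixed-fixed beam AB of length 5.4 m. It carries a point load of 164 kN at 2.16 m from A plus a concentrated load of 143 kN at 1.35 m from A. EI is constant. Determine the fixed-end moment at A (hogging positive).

M_A = 236.1 kN·m

Release both end moments; the primary structure is a simply-supported span AB with redundants M_A and M_B.
End rotations of the released simple span under the applied load (×1/EI):
  at A: point load 164 at a = 2.16: Pab(L + b)/(6LEI) = 306.1/EI
  at B: point load 164 at a = 2.16: Pab(L + a)/(6LEI) = 267.8/EI
  at A: point load 143 at a = 1.35: Pab(L + b)/(6LEI) = 228/EI
  at B: point load 143 at a = 1.35: Pab(L + a)/(6LEI) = 162.9/EI
  θ_A0 = 534.1/EI,  θ_B0 = 430.7/EI
Flexibility coefficients: a unit moment at one end gives L/(3EI) there and L/(6EI) at the far end, so f₁₁ = f₂₂ = 1.8/EI and f₁₂ = f₂₁ = 0.9/EI.
Compatibility — zero rotation at each built-in end:
  1.8 M_A + 0.9 M_B = 534.1
  0.9 M_A + 1.8 M_B = 430.7
Solving the pair gives M_A = 236.1 kN·m and M_B = 121.2 kN·m (hogging).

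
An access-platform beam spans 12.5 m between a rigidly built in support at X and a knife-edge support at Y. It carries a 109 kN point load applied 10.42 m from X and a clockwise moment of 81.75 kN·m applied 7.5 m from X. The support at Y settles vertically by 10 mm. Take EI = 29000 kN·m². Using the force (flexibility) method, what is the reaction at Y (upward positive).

R_Y = 89.84 kN

Choose R_Y as the redundant. The primary structure is the cantilever fixed at X.
Downward deflection at the released point Y due to the loads:
  point load 109 at a = 10.42: Pa²(3L − a)/(6EI) = 53415/EI
  clockwise couple 81.75 at a = 7.5: M₀a(2L − a)/(2EI) = 5365/EI
  δ_0 = 58779/EI
Flexibility coefficient — unit upward force at Y: δ_{YY} = L³/(3EI) = 651/EI.
With EI = 29000 kN·m²: δ_0 = 2.0269 m and δ_{YY} = 0.02245 m/kN.
Compatibility — the beam at Y must follow the support down by 0.01 m: δ_0 − R_Y·δ_{YY} = 0.01, so R_Y = (2.0269 − 0.01)/0.02245 = 89.84 kN.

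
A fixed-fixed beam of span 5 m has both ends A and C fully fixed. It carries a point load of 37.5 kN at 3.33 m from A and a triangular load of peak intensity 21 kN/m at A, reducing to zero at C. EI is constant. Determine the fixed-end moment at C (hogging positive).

M_C = 45.28 kN·m

Release both end moments; the primary structure is a simply-supported span AC with redundants M_A and M_C.
End rotations of the released simple span under the applied load (×1/EI):
  at A: point load 37.5 at a = 3.33: Pab(L + b)/(6LEI) = 46.37/EI
  at C: point load 37.5 at a = 3.33: Pab(L + a)/(6LEI) = 57.9/EI
  at A: triangular load, peak 21: w₀L³/(45EI) = 58.33/EI
  at C: triangular load, peak 21: 7w₀L³/(360EI) = 51.04/EI
  θ_A0 = 104.7/EI,  θ_C0 = 108.9/EI
Flexibility coefficients: a unit moment at one end gives L/(3EI) there and L/(6EI) at the far end, so f₁₁ = f₂₂ = 1.667/EI and f₁₂ = f₂₁ = 0.8333/EI.
Compatibility — zero rotation at each built-in end:
  1.667 M_A + 0.8333 M_C = 104.7
  0.8333 M_A + 1.667 M_C = 108.9
Solving the pair gives M_A = 40.18 kN·m and M_C = 45.28 kN·m (hogging).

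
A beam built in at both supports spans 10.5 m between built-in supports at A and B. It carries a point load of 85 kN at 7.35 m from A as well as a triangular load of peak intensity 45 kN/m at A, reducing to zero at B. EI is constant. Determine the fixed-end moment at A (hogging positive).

M_A = 304.3 kN·m

Take the two fixed-end moments M_A, M_B as redundants; the released structure is the simple span AB.
On the primary (simply-supported) span, the end slopes from the loading are:
  at A: point load 85 at a = 7.35: Pab(L + b)/(6LEI) = 426.4/EI
  at B: point load 85 at a = 7.35: Pab(L + a)/(6LEI) = 557.6/EI
  at A: triangular load, peak 45: w₀L³/(45EI) = 1158/EI
  at B: triangular load, peak 45: 7w₀L³/(360EI) = 1013/EI
  θ_A0 = 1584/EI,  θ_B0 = 1571/EI
Flexibility coefficients: a unit moment at one end gives L/(3EI) there and L/(6EI) at the far end, so f₁₁ = f₂₂ = 3.5/EI and f₁₂ = f₂₁ = 1.75/EI.
Compatibility — zero rotation at each built-in end:
  3.5 M_A + 1.75 M_B = 1584
  1.75 M_A + 3.5 M_B = 1571
Solving the pair gives M_A = 304.3 kN·m and M_B = 296.6 kN·m (hogging).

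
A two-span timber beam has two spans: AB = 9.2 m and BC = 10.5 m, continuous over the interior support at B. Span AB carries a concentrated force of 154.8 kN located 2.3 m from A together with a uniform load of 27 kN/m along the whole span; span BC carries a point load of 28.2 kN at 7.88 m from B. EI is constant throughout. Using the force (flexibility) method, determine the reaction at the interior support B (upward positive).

R_B = 216.8 kN

Insert a hinge at B; M_B is the redundant, and each span becomes simply supported.
Discontinuity in slope at B on the released structure — sum the simple-span end rotations:
  span AB: point load 154.8 at a = 2.3: Pab(L + a)/(6LEI) = 511.8/EI
  span AB: UDL 27: wL³/(24EI) = 876/EI
  span BC: point load 28.2 at a = 7.88: Pab(L + b)/(6LEI) = 121.2/EI
  relative rotation θ_0 = (1388 + 121.2)/EI = 1509/EI
A unit hogging moment at B produces rotation L₁/(3EI) + L₂/(3EI) = 6.567/EI.
Slope continuity at B: θ_0 = M_B·6.567/EI, so M_B = 1509/6.567 = 229.8 kN·m (hogging).
Span AB, ΣM about A with M_B applied at B: R_B^{AB}·9.2 = 1499 + 229.8, so R_B^{AB} = 187.9 kN and R_A = 403.2 − 187.9 = 215.3 kN.
Span BC, ΣM about C: R_B^{BC}·10.5 = 73.88 + 229.8, so R_B^{BC} = 28.92 kN and R_C = 28.2 − 28.92 = -0.7231 kN.
R_B = 187.9 + 28.92 = 216.8 kN.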